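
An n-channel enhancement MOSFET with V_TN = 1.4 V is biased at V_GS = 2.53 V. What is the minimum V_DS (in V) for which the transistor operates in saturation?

V_DS,sat = 1.13 V

The boundary between triode and saturation is V_DS = V_GS − V_TN = V_ov.
V_ov = 2.53 − 1.4 = 1.13 V.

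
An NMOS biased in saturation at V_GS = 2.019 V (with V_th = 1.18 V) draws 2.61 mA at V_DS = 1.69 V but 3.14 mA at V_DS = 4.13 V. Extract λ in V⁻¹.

With V_GS fixed, I_D ∝ (1 + λ V_DS) in saturation, so I_D2/I_D1 = (1 + λ V_DS2)/(1 + λ V_DS1).
3.14/2.61 = 1.203 = (1 + 4.13 λ)/(1 + 1.69 λ).
Solving: λ (I_D1 V_DS2 − I_D2 V_DS1) = I_D2 − I_D1, so λ = (3.14 − 2.61) / (2.61 × 4.13 − 3.14 × 1.69) = 0.53 / 5.47 = 0.0968 V⁻¹.

λ = 0.0968 V⁻¹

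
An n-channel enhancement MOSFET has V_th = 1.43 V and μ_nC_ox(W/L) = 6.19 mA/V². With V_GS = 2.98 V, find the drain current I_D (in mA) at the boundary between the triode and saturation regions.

I_D = 7.44 mA

At the boundary V_DS = V_ov = V_GS − V_th = 2.98 − 1.43 = 1.55 V.
I_D = ½ k_n V_ov² = 0.5 × 6.19 × 1.55² = 7.44 mA.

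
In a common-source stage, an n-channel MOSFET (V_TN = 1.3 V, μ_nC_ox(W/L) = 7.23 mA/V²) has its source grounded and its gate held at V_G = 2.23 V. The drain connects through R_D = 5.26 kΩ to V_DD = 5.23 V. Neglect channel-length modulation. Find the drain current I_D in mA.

V_GS = V_G = 2.23 V, so V_ov = 2.23 − 1.3 = 0.93 V.
Assume saturation: I_D = ½ k_n V_ov² = 0.5 × 7.23 × 0.93² = 3.13 mA, giving V_DS = V_DD − I_D R_D = 5.23 − 3.13 × 5.26 = -11.2 V.
But -11.2 V < V_ov = 0.93 V, so the device is actually in triode.
In triode I_D = k_n[V_ov V_DS − ½ V_DS²] and I_D = (V_DD − V_DS)/R_D. Equating: 19 V_DS² − 36.37 V_DS + 5.23 = 0, giving V_DS = 0.157 V (the root below V_ov).
I_D = (5.23 − 0.157) / 5.26 = 0.965 mA.

I_D = 0.965 mA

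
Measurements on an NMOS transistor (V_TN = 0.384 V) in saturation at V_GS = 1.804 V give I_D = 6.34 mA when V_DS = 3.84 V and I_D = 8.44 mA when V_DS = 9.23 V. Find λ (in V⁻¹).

With V_GS fixed, I_D ∝ (1 + λ V_DS) in saturation, so I_D2/I_D1 = (1 + λ V_DS2)/(1 + λ V_DS1).
8.44/6.34 = 1.331 = (1 + 9.23 λ)/(1 + 3.84 λ).
Solving: λ (I_D1 V_DS2 − I_D2 V_DS1) = I_D2 − I_D1, so λ = (8.44 − 6.34) / (6.34 × 9.23 − 8.44 × 3.84) = 2.1 / 26.1 = 0.0804 V⁻¹.

λ = 0.0804 V⁻¹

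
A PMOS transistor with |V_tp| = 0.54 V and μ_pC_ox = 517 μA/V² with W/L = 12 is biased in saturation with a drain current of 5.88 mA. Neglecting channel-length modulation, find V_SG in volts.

k_p = μ_pC_ox · (W/L) = 6.204 mA/V².
In saturation I_D = ½ k_p (V_SG − |V_tp|)², so V_SG − |V_tp| = √(2 I_D / k_p) = √(2 × 5.88 / 6.204) = 1.38 V.
V_SG = 0.54 + 1.38 = 1.92 V.

V_SG = 1.92 V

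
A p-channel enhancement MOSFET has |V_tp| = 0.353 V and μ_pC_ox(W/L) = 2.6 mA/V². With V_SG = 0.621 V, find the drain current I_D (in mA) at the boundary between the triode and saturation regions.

I_D = 0.0934 mA

At the boundary V_SD = V_ov = V_SG − |V_tp| = 0.621 − 0.353 = 0.268 V.
I_D = ½ k_p V_ov² = 0.5 × 2.6 × 0.268² = 0.0934 mA.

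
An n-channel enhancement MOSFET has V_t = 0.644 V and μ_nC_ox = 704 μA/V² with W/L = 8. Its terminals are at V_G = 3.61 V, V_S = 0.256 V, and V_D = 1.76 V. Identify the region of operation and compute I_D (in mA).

V_GS = V_G − V_S = 3.61 − 0.256 = 3.35 V; V_DS = V_D − V_S = 1.76 − 0.256 = 1.5 V.
k_n = μ_nC_ox · (W/L) = 5.632 mA/V².
V_ov = V_GS − V_t = 3.35 − 0.644 = 2.71 V.
Since V_DS = 1.5 V < V_ov = 2.71 V, the device is in the triode region.
I_D = k_n [V_ov · V_DS − ½ V_DS²] = 5.632 × [2.71 × 1.5 − 0.5 × 1.5²] = 16.6 mA.

Triode; I_D = 16.6 mA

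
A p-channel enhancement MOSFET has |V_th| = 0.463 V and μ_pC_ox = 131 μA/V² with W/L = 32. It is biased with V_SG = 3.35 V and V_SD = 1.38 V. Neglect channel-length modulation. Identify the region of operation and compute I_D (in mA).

k_p = μ_pC_ox · (W/L) = 4.192 mA/V².
V_ov = V_SG − |V_th| = 3.35 − 0.463 = 2.89 V.
Since V_SD = 1.38 V < V_ov = 2.89 V, the device is in the triode region.
I_D = k_p [V_ov · V_SD − ½ V_SD²] = 4.192 × [2.89 × 1.38 − 0.5 × 1.38²] = 12.7 mA.

Triode; I_D = 12.7 mA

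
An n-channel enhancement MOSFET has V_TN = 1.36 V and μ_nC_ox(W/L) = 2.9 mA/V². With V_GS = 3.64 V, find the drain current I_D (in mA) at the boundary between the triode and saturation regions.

At the boundary V_DS = V_ov = V_GS − V_TN = 3.64 − 1.36 = 2.28 V.
I_D = ½ k_n V_ov² = 0.5 × 2.9 × 2.28² = 7.54 mA.

I_D = 7.54 mA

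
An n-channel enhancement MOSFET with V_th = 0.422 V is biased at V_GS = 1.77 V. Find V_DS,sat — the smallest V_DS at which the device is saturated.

V_DS,sat = 1.35 V

The boundary between triode and saturation is V_DS = V_GS − V_th = V_ov.
V_ov = 1.77 − 0.422 = 1.35 V.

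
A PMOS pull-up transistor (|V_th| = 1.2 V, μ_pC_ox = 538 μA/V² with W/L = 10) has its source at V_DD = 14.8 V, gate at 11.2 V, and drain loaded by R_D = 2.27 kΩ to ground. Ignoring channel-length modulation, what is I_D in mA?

I_D = 6.28 mA

V_SG = V_DD − V_G = 14.8 − 11.2 = 3.6 V, so V_ov = 3.6 − 1.2 = 2.4 V.
k_p = μ_pC_ox · (W/L) = 5.38 mA/V².
Assume saturation: I_D = ½ k_p V_ov² = 0.5 × 5.38 × 2.4² = 15.5 mA, giving V_SD = V_DD − I_D R_D = 14.8 − 15.5 × 2.27 = -20.4 V.
But -20.4 V < V_ov = 2.4 V, so the device is actually in triode.
In triode I_D = k_p[V_ov V_SD − ½ V_SD²] and I_D = (V_DD − V_SD)/R_D. Equating: 6.11 V_SD² − 30.31 V_SD + 14.8 = 0, giving V_SD = 0.549 V (the root below V_ov).
I_D = (14.8 − 0.549) / 2.27 = 6.28 mA.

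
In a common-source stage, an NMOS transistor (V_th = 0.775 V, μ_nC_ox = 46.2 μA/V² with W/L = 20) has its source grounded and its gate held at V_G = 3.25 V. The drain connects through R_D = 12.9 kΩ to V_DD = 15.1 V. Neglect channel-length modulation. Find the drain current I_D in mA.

I_D = 1.13 mA

V_GS = V_G = 3.25 V, so V_ov = 3.25 − 0.775 = 2.48 V.
k_n = μ_nC_ox · (W/L) = 0.924 mA/V².
Assume saturation: I_D = ½ k_n V_ov² = 0.5 × 0.924 × 2.48² = 2.83 mA, giving V_DS = V_DD − I_D R_D = 15.1 − 2.83 × 12.9 = -21.4 V.
But -21.4 V < V_ov = 2.48 V, so the device is actually in triode.
In triode I_D = k_n[V_ov V_DS − ½ V_DS²] and I_D = (V_DD − V_DS)/R_D. Equating: 5.96 V_DS² − 30.5 V_DS + 15.1 = 0, giving V_DS = 0.555 V (the root below V_ov).
I_D = (15.1 − 0.555) / 12.9 = 1.13 mA.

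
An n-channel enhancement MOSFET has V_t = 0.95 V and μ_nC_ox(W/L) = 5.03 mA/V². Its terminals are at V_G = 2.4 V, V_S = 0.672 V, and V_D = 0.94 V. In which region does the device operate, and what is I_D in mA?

Triode; I_D = 0.868 mA

V_GS = V_G − V_S = 2.4 − 0.672 = 1.73 V; V_DS = V_D − V_S = 0.94 − 0.672 = 0.268 V.
V_ov = V_GS − V_t = 1.73 − 0.95 = 0.778 V.
Since V_DS = 0.268 V < V_ov = 0.778 V, the device is in the triode region.
I_D = k_n [V_ov · V_DS − ½ V_DS²] = 5.03 × [0.778 × 0.268 − 0.5 × 0.268²] = 0.868 mA.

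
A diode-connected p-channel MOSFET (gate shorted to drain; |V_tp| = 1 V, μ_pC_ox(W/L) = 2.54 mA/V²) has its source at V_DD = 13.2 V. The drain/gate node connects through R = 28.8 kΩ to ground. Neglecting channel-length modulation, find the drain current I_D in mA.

With gate tied to drain, V_SG = V_SD ≥ V_SG − |V_tp|, so the device is in saturation.
KCL at the drain: ½ k_p (V_SG − |V_tp|)² = (V_DD − V_SG)/R.
Let x = V_SG − 1. Then 36.6 x² + x − 12.2 = 0, giving x = 0.564 V (positive root), so V_SG = 1.56 V.
I_D = (V_DD − V_SG)/R = (13.2 − 1.56) / 28.8 = 0.404 mA.

I_D = 0.404 mA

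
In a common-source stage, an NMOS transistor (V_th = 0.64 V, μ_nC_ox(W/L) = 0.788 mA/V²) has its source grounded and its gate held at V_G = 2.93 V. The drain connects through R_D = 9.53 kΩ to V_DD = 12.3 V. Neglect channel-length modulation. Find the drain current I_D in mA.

I_D = 1.21 mA

V_GS = V_G = 2.93 V, so V_ov = 2.93 − 0.64 = 2.29 V.
Assume saturation: I_D = ½ k_n V_ov² = 0.5 × 0.788 × 2.29² = 2.07 mA, giving V_DS = V_DD − I_D R_D = 12.3 − 2.07 × 9.53 = -7.39 V.
But -7.39 V < V_ov = 2.29 V, so the device is actually in triode.
In triode I_D = k_n[V_ov V_DS − ½ V_DS²] and I_D = (V_DD − V_DS)/R_D. Equating: 3.75 V_DS² − 18.2 V_DS + 12.3 = 0, giving V_DS = 0.812 V (the root below V_ov).
I_D = (12.3 − 0.812) / 9.53 = 1.21 mA.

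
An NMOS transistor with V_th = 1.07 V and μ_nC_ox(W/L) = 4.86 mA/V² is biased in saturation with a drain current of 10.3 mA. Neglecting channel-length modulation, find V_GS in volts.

V_GS = 3.13 V

In saturation I_D = ½ k_n (V_GS − V_th)², so V_GS − V_th = √(2 I_D / k_n) = √(2 × 10.3 / 4.86) = 2.06 V.
V_GS = 1.07 + 2.06 = 3.13 V.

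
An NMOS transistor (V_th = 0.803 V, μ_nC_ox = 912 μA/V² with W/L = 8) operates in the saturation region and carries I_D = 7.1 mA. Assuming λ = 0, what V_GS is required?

V_GS = 2.20 V

k_n = μ_nC_ox · (W/L) = 7.296 mA/V².
In saturation I_D = ½ k_n (V_GS − V_th)², so V_GS − V_th = √(2 I_D / k_n) = √(2 × 7.1 / 7.296) = 1.4 V.
V_GS = 0.803 + 1.4 = 2.2 V.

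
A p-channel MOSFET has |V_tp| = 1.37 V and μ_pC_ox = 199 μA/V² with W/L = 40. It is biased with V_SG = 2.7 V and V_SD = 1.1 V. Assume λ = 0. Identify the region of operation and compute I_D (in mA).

Triode; I_D = 6.83 mA

k_p = μ_pC_ox · (W/L) = 7.96 mA/V².
V_ov = V_SG − |V_tp| = 2.7 − 1.37 = 1.33 V.
Since V_SD = 1.1 V < V_ov = 1.33 V, the device is in the triode region.
I_D = k_p [V_ov · V_SD − ½ V_SD²] = 7.96 × [1.33 × 1.1 − 0.5 × 1.1²] = 6.83 mA.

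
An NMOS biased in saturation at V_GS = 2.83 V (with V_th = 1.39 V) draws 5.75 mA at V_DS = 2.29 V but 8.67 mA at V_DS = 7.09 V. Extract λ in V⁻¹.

With V_GS fixed, I_D ∝ (1 + λ V_DS) in saturation, so I_D2/I_D1 = (1 + λ V_DS2)/(1 + λ V_DS1).
8.67/5.75 = 1.508 = (1 + 7.09 λ)/(1 + 2.29 λ).
Solving: λ (I_D1 V_DS2 − I_D2 V_DS1) = I_D2 − I_D1, so λ = (8.67 − 5.75) / (5.75 × 7.09 − 8.67 × 2.29) = 2.92 / 20.9 = 0.14 V⁻¹.

λ = 0.140 V⁻¹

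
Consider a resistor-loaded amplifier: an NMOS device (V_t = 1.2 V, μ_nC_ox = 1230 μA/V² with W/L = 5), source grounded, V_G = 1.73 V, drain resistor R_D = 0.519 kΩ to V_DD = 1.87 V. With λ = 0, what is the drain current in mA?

I_D = 0.864 mA

V_GS = V_G = 1.73 V, so V_ov = 1.73 − 1.2 = 0.53 V.
k_n = μ_nC_ox · (W/L) = 6.15 mA/V².
Assume saturation: I_D = ½ k_n V_ov² = 0.5 × 6.15 × 0.53² = 0.864 mA, giving V_DS = V_DD − I_D R_D = 1.87 − 0.864 × 0.519 = 1.42 V.
V_DS = 1.42 V ≥ V_ov = 0.53 V, confirming saturation.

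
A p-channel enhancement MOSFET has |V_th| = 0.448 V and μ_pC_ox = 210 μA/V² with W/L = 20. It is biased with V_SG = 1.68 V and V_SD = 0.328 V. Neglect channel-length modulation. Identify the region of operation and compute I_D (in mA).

k_p = μ_pC_ox · (W/L) = 4.2 mA/V².
V_ov = V_SG − |V_th| = 1.68 − 0.448 = 1.23 V.
Since V_SD = 0.328 V < V_ov = 1.23 V, the device is in the triode region.
I_D = k_p [V_ov · V_SD − ½ V_SD²] = 4.2 × [1.23 × 0.328 − 0.5 × 0.328²] = 1.47 mA.

Triode; I_D = 1.47 mA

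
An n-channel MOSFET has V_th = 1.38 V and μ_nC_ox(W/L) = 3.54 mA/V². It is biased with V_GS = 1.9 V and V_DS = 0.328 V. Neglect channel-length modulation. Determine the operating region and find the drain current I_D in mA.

V_ov = V_GS − V_th = 1.9 − 1.38 = 0.52 V.
Since V_DS = 0.328 V < V_ov = 0.52 V, the device is in the triode region.
I_D = k_n [V_ov · V_DS − ½ V_DS²] = 3.54 × [0.52 × 0.328 − 0.5 × 0.328²] = 0.413 mA.

Triode; I_D = 0.413 mA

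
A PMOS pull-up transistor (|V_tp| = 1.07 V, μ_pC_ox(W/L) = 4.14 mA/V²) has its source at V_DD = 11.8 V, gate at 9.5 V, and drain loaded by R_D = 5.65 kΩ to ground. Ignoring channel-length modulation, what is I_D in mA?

V_SG = V_DD − V_G = 11.8 − 9.5 = 2.3 V, so V_ov = 2.3 − 1.07 = 1.23 V.
Assume saturation: I_D = ½ k_p V_ov² = 0.5 × 4.14 × 1.23² = 3.13 mA, giving V_SD = V_DD − I_D R_D = 11.8 − 3.13 × 5.65 = -5.89 V.
But -5.89 V < V_ov = 1.23 V, so the device is actually in triode.
In triode I_D = k_p[V_ov V_SD − ½ V_SD²] and I_D = (V_DD − V_SD)/R_D. Equating: 11.7 V_SD² − 29.77 V_SD + 11.8 = 0, giving V_SD = 0.491 V (the root below V_ov).
I_D = (11.8 − 0.491) / 5.65 = 2 mA.

I_D = 2.00 mA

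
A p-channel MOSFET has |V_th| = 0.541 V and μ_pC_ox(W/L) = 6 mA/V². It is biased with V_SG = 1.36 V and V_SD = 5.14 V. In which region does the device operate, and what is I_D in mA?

V_ov = V_SG − |V_th| = 1.36 − 0.541 = 0.819 V.
Since V_SD = 5.14 V ≥ V_ov = 0.819 V, the device is in saturation.
I_D = ½ k_p V_ov² = 0.5 × 6 × 0.819² = 2.01 mA.

Saturation; I_D = 2.01 mA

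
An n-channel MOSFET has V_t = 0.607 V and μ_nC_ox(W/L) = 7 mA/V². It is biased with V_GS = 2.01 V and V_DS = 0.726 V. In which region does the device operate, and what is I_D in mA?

Triode; I_D = 5.29 mA

V_ov = V_GS − V_t = 2.01 − 0.607 = 1.4 V.
Since V_DS = 0.726 V < V_ov = 1.4 V, the device is in the triode region.
I_D = k_n [V_ov · V_DS − ½ V_DS²] = 7 × [1.4 × 0.726 − 0.5 × 0.726²] = 5.29 mA.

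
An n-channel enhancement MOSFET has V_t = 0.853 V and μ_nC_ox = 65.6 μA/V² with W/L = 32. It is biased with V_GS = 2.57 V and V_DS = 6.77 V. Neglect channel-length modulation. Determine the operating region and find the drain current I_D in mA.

Saturation; I_D = 3.09 mA

k_n = μ_nC_ox · (W/L) = 2.099 mA/V².
V_ov = V_GS − V_t = 2.57 − 0.853 = 1.72 V.
Since V_DS = 6.77 V ≥ V_ov = 1.72 V, the device is in saturation.
I_D = ½ k_n V_ov² = 0.5 × 2.099 × 1.72² = 3.09 mA.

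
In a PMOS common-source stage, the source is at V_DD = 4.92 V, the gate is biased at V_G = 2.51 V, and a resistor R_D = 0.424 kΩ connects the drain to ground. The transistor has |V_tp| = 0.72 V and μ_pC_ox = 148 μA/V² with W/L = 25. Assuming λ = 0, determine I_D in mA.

I_D = 5.28 mA

V_SG = V_DD − V_G = 4.92 − 2.51 = 2.41 V, so V_ov = 2.41 − 0.72 = 1.69 V.
k_p = μ_pC_ox · (W/L) = 3.7 mA/V².
Assume saturation: I_D = ½ k_p V_ov² = 0.5 × 3.7 × 1.69² = 5.28 mA, giving V_SD = V_DD − I_D R_D = 4.92 − 5.28 × 0.424 = 2.68 V.
V_SD = 2.68 V ≥ V_ov = 1.69 V, confirming saturation.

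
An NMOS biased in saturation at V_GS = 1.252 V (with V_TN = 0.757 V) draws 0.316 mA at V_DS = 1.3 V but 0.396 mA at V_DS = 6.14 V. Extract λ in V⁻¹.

With V_GS fixed, I_D ∝ (1 + λ V_DS) in saturation, so I_D2/I_D1 = (1 + λ V_DS2)/(1 + λ V_DS1).
0.396/0.316 = 1.253 = (1 + 6.14 λ)/(1 + 1.3 λ).
Solving: λ (I_D1 V_DS2 − I_D2 V_DS1) = I_D2 − I_D1, so λ = (0.396 − 0.316) / (0.316 × 6.14 − 0.396 × 1.3) = 0.08 / 1.43 = 0.0561 V⁻¹.

λ = 0.0561 V⁻¹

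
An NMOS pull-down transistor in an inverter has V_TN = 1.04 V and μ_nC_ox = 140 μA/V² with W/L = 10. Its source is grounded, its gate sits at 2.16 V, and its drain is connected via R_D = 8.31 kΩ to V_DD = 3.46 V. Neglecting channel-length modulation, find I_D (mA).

V_GS = V_G = 2.16 V, so V_ov = 2.16 − 1.04 = 1.12 V.
k_n = μ_nC_ox · (W/L) = 1.4 mA/V².
Assume saturation: I_D = ½ k_n V_ov² = 0.5 × 1.4 × 1.12² = 0.878 mA, giving V_DS = V_DD − I_D R_D = 3.46 − 0.878 × 8.31 = -3.84 V.
But -3.84 V < V_ov = 1.12 V, so the device is actually in triode.
In triode I_D = k_n[V_ov V_DS − ½ V_DS²] and I_D = (V_DD − V_DS)/R_D. Equating: 5.82 V_DS² − 14.03 V_DS + 3.46 = 0, giving V_DS = 0.279 V (the root below V_ov).
I_D = (3.46 − 0.279) / 8.31 = 0.383 mA.

I_D = 0.383 mA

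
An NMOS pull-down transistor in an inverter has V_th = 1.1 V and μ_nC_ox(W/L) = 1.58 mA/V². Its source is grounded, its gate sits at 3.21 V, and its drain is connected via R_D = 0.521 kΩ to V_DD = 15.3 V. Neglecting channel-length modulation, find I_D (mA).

I_D = 3.52 mA

V_GS = V_G = 3.21 V, so V_ov = 3.21 − 1.1 = 2.11 V.
Assume saturation: I_D = ½ k_n V_ov² = 0.5 × 1.58 × 2.11² = 3.52 mA, giving V_DS = V_DD − I_D R_D = 15.3 − 3.52 × 0.521 = 13.5 V.
V_DS = 13.5 V ≥ V_ov = 2.11 V, confirming saturation.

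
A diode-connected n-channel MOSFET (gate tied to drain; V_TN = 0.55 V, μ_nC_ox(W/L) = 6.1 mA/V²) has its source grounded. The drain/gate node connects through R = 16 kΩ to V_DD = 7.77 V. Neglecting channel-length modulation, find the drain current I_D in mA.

With gate tied to drain, V_GS = V_DS ≥ V_GS − V_TN, so the device is in saturation.
KCL at the drain: ½ k_n (V_GS − V_TN)² = (V_DD − V_GS)/R.
Let x = V_GS − 0.55. Then 48.8 x² + x − 7.22 = 0, giving x = 0.375 V (positive root), so V_GS = 0.925 V.
I_D = (V_DD − V_GS)/R = (7.77 − 0.925) / 16 = 0.428 mA.

I_D = 0.428 mA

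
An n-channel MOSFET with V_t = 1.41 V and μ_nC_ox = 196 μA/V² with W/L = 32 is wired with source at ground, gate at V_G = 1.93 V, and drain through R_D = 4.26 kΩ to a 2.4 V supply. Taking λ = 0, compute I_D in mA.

I_D = 0.518 mA

V_GS = V_G = 1.93 V, so V_ov = 1.93 − 1.41 = 0.52 V.
k_n = μ_nC_ox · (W/L) = 6.272 mA/V².
Assume saturation: I_D = ½ k_n V_ov² = 0.5 × 6.272 × 0.52² = 0.848 mA, giving V_DS = V_DD − I_D R_D = 2.4 − 0.848 × 4.26 = -1.21 V.
But -1.21 V < V_ov = 0.52 V, so the device is actually in triode.
In triode I_D = k_n[V_ov V_DS − ½ V_DS²] and I_D = (V_DD − V_DS)/R_D. Equating: 13.4 V_DS² − 14.89 V_DS + 2.4 = 0, giving V_DS = 0.195 V (the root below V_ov).
I_D = (2.4 − 0.195) / 4.26 = 0.518 mA.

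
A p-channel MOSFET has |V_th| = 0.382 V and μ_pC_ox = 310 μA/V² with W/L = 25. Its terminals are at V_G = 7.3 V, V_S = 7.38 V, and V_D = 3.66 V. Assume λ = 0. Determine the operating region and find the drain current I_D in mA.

Cutoff; I_D = 0 mA

V_SG = V_S − V_G = 7.38 − 7.3 = 0.08 V; V_SD = V_S − V_D = 7.38 − 3.66 = 3.72 V.
V_SG = 0.08 V < |V_th| = 0.382 V, so the transistor is in cutoff.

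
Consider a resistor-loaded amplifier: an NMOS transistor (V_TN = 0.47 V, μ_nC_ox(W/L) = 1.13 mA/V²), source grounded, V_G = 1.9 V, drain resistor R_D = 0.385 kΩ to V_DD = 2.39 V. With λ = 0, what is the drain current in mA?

I_D = 1.16 mA

V_GS = V_G = 1.9 V, so V_ov = 1.9 − 0.47 = 1.43 V.
Assume saturation: I_D = ½ k_n V_ov² = 0.5 × 1.13 × 1.43² = 1.16 mA, giving V_DS = V_DD − I_D R_D = 2.39 − 1.16 × 0.385 = 1.95 V.
V_DS = 1.95 V ≥ V_ov = 1.43 V, confirming saturation.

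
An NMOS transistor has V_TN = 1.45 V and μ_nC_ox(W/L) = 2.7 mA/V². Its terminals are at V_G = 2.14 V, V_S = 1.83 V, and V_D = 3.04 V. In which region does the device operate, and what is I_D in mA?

V_GS = V_G − V_S = 2.14 − 1.83 = 0.31 V; V_DS = V_D − V_S = 3.04 − 1.83 = 1.21 V.
V_GS = 0.31 V < V_TN = 1.45 V, so the transistor is in cutoff.

Cutoff; I_D = 0 mA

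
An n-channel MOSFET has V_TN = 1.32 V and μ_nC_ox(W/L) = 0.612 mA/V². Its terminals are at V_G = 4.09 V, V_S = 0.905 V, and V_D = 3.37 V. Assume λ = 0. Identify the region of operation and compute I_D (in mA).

V_GS = V_G − V_S = 4.09 − 0.905 = 3.18 V; V_DS = V_D − V_S = 3.37 − 0.905 = 2.46 V.
V_ov = V_GS − V_TN = 3.18 − 1.32 = 1.86 V.
Since V_DS = 2.46 V ≥ V_ov = 1.86 V, the device is in saturation.
I_D = ½ k_n V_ov² = 0.5 × 0.612 × 1.86² = 1.06 mA.

Saturation; I_D = 1.06 mA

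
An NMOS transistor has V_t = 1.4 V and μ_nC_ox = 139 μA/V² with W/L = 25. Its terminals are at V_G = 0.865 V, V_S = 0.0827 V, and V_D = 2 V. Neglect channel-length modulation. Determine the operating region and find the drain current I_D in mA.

V_GS = V_G − V_S = 0.865 − 0.0827 = 0.782 V; V_DS = V_D − V_S = 2 − 0.0827 = 1.92 V.
V_GS = 0.782 V < V_t = 1.4 V, so the transistor is in cutoff.

Cutoff; I_D = 0 mA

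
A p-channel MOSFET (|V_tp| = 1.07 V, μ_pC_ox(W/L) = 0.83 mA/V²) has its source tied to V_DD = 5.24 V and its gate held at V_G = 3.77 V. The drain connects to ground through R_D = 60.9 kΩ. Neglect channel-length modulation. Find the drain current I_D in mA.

V_SG = V_DD − V_G = 5.24 − 3.77 = 1.47 V, so V_ov = 1.47 − 1.07 = 0.4 V.
Assume saturation: I_D = ½ k_p V_ov² = 0.5 × 0.83 × 0.4² = 0.0664 mA, giving V_SD = V_DD − I_D R_D = 5.24 − 0.0664 × 60.9 = 1.2 V.
V_SD = 1.2 V ≥ V_ov = 0.4 V, confirming saturation.

I_D = 0.0664 mA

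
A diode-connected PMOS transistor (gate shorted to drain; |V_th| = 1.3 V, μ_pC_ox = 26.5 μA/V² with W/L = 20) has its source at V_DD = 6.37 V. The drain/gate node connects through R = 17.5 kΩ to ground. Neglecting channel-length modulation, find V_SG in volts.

With gate tied to drain, V_SG = V_SD ≥ V_SG − |V_th|, so the device is in saturation.
k_p = μ_pC_ox · (W/L) = 0.53 mA/V².
KCL at the drain: ½ k_p (V_SG − |V_th|)² = (V_DD − V_SG)/R.
Let x = V_SG − 1.3. Then 4.64 x² + x − 5.07 = 0, giving x = 0.943 V (positive root), so V_SG = 2.24 V.
I_D = (V_DD − V_SG)/R = (6.37 − 2.24) / 17.5 = 0.236 mA.

V_SG = 2.24 V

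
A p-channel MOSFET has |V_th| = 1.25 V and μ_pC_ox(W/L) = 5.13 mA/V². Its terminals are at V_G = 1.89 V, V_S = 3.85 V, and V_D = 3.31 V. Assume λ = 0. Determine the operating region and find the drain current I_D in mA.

V_SG = V_S − V_G = 3.85 − 1.89 = 1.96 V; V_SD = V_S − V_D = 3.85 − 3.31 = 0.54 V.
V_ov = V_SG − |V_th| = 1.96 − 1.25 = 0.71 V.
Since V_SD = 0.54 V < V_ov = 0.71 V, the device is in the triode region.
I_D = k_p [V_ov · V_SD − ½ V_SD²] = 5.13 × [0.71 × 0.54 − 0.5 × 0.54²] = 1.22 mA.

Triode; I_D = 1.22 mA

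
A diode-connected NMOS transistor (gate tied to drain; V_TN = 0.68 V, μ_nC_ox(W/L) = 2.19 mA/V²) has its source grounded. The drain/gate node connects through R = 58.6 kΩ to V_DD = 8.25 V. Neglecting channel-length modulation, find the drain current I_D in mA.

With gate tied to drain, V_GS = V_DS ≥ V_GS − V_TN, so the device is in saturation.
KCL at the drain: ½ k_n (V_GS − V_TN)² = (V_DD − V_GS)/R.
Let x = V_GS − 0.68. Then 64.2 x² + x − 7.57 = 0, giving x = 0.336 V (positive root), so V_GS = 1.02 V.
I_D = (V_DD − V_GS)/R = (8.25 − 1.02) / 58.6 = 0.123 mA.

I_D = 0.123 mA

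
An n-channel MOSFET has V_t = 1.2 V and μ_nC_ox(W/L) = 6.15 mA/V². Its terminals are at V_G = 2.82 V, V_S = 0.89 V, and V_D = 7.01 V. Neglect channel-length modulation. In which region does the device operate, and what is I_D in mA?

V_GS = V_G − V_S = 2.82 − 0.89 = 1.93 V; V_DS = V_D − V_S = 7.01 − 0.89 = 6.12 V.
V_ov = V_GS − V_t = 1.93 − 1.2 = 0.73 V.
Since V_DS = 6.12 V ≥ V_ov = 0.73 V, the device is in saturation.
I_D = ½ k_n V_ov² = 0.5 × 6.15 × 0.73² = 1.64 mA.

Saturation; I_D = 1.64 mA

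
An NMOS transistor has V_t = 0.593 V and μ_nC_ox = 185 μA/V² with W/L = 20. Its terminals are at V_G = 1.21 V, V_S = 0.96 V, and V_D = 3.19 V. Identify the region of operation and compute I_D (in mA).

V_GS = V_G − V_S = 1.21 − 0.96 = 0.25 V; V_DS = V_D − V_S = 3.19 − 0.96 = 2.23 V.
V_GS = 0.25 V < V_t = 0.593 V, so the transistor is in cutoff.

Cutoff; I_D = 0 mA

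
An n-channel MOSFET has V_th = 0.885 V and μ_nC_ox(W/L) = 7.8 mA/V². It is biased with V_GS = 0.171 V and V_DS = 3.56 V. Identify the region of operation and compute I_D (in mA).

Cutoff; I_D = 0 mA

V_GS = 0.171 V < V_th = 0.885 V, so the transistor is in cutoff.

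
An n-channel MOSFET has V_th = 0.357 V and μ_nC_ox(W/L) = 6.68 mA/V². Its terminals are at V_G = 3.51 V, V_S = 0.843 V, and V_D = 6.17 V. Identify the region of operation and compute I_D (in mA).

Saturation; I_D = 17.8 mA

V_GS = V_G − V_S = 3.51 − 0.843 = 2.67 V; V_DS = V_D − V_S = 6.17 − 0.843 = 5.33 V.
V_ov = V_GS − V_th = 2.67 − 0.357 = 2.31 V.
Since V_DS = 5.33 V ≥ V_ov = 2.31 V, the device is in saturation.
I_D = ½ k_n V_ov² = 0.5 × 6.68 × 2.31² = 17.8 mA.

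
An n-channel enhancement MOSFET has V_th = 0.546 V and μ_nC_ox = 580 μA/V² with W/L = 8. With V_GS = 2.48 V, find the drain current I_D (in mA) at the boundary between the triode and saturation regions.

At the boundary V_DS = V_ov = V_GS − V_th = 2.48 − 0.546 = 1.93 V.
k_n = μ_nC_ox · (W/L) = 4.64 mA/V².
I_D = ½ k_n V_ov² = 0.5 × 4.64 × 1.93² = 8.68 mA.

I_D = 8.68 mA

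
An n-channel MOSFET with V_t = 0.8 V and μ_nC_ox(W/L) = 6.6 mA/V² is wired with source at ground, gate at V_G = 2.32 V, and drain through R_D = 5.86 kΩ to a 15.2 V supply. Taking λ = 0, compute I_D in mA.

V_GS = V_G = 2.32 V, so V_ov = 2.32 − 0.8 = 1.52 V.
Assume saturation: I_D = ½ k_n V_ov² = 0.5 × 6.6 × 1.52² = 7.62 mA, giving V_DS = V_DD − I_D R_D = 15.2 − 7.62 × 5.86 = -29.5 V.
But -29.5 V < V_ov = 1.52 V, so the device is actually in triode.
In triode I_D = k_n[V_ov V_DS − ½ V_DS²] and I_D = (V_DD − V_DS)/R_D. Equating: 19.3 V_DS² − 59.79 V_DS + 15.2 = 0, giving V_DS = 0.28 V (the root below V_ov).
I_D = (15.2 − 0.28) / 5.86 = 2.55 mA.

I_D = 2.55 mA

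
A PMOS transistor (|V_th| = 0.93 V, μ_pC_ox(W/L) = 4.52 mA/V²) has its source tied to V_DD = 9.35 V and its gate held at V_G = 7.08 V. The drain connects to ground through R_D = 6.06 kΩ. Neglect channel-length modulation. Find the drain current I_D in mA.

I_D = 1.50 mA

V_SG = V_DD − V_G = 9.35 − 7.08 = 2.27 V, so V_ov = 2.27 − 0.93 = 1.34 V.
Assume saturation: I_D = ½ k_p V_ov² = 0.5 × 4.52 × 1.34² = 4.06 mA, giving V_SD = V_DD − I_D R_D = 9.35 − 4.06 × 6.06 = -15.2 V.
But -15.2 V < V_ov = 1.34 V, so the device is actually in triode.
In triode I_D = k_p[V_ov V_SD − ½ V_SD²] and I_D = (V_DD − V_SD)/R_D. Equating: 13.7 V_SD² − 37.7 V_SD + 9.35 = 0, giving V_SD = 0.276 V (the root below V_ov).
I_D = (9.35 − 0.276) / 6.06 = 1.5 mA.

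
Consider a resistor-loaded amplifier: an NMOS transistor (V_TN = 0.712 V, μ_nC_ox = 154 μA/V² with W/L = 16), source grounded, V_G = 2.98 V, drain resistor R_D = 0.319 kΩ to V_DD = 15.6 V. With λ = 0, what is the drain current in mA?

I_D = 6.34 mA

V_GS = V_G = 2.98 V, so V_ov = 2.98 − 0.712 = 2.27 V.
k_n = μ_nC_ox · (W/L) = 2.464 mA/V².
Assume saturation: I_D = ½ k_n V_ov² = 0.5 × 2.464 × 2.27² = 6.34 mA, giving V_DS = V_DD − I_D R_D = 15.6 − 6.34 × 0.319 = 13.6 V.
V_DS = 13.6 V ≥ V_ov = 2.27 V, confirming saturation.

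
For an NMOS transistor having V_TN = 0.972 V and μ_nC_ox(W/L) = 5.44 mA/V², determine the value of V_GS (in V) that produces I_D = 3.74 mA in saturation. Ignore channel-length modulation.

In saturation I_D = ½ k_n (V_GS − V_TN)², so V_GS − V_TN = √(2 I_D / k_n) = √(2 × 3.74 / 5.44) = 1.17 V.
V_GS = 0.972 + 1.17 = 2.14 V.

V_GS = 2.14 V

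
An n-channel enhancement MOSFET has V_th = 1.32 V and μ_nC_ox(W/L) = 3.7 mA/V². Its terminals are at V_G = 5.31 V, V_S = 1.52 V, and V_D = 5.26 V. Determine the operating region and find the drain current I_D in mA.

V_GS = V_G − V_S = 5.31 − 1.52 = 3.79 V; V_DS = V_D − V_S = 5.26 − 1.52 = 3.74 V.
V_ov = V_GS − V_th = 3.79 − 1.32 = 2.47 V.
Since V_DS = 3.74 V ≥ V_ov = 2.47 V, the device is in saturation.
I_D = ½ k_n V_ov² = 0.5 × 3.7 × 2.47² = 11.3 mA.

Saturation; I_D = 11.3 mA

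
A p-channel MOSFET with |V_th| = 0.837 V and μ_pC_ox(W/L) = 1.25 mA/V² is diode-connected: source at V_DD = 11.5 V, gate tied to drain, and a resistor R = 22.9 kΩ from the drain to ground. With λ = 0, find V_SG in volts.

V_SG = 1.67 V

With gate tied to drain, V_SG = V_SD ≥ V_SG − |V_th|, so the device is in saturation.
KCL at the drain: ½ k_p (V_SG − |V_th|)² = (V_DD − V_SG)/R.
Let x = V_SG − 0.837. Then 14.3 x² + x − 10.66 = 0, giving x = 0.829 V (positive root), so V_SG = 1.67 V.
I_D = (V_DD − V_SG)/R = (11.5 − 1.67) / 22.9 = 0.429 mA.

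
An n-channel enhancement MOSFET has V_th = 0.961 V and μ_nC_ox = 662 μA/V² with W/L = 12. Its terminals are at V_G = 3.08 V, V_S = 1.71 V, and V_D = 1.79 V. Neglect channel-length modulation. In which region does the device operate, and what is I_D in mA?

V_GS = V_G − V_S = 3.08 − 1.71 = 1.37 V; V_DS = V_D − V_S = 1.79 − 1.71 = 0.08 V.
k_n = μ_nC_ox · (W/L) = 7.944 mA/V².
V_ov = V_GS − V_th = 1.37 − 0.961 = 0.409 V.
Since V_DS = 0.08 V < V_ov = 0.409 V, the device is in the triode region.
I_D = k_n [V_ov · V_DS − ½ V_DS²] = 7.944 × [0.409 × 0.08 − 0.5 × 0.08²] = 0.235 mA.

Triode; I_D = 0.235 mA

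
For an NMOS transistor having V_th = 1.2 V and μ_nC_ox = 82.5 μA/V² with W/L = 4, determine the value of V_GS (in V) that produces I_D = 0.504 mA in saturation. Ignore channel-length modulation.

k_n = μ_nC_ox · (W/L) = 0.33 mA/V².
In saturation I_D = ½ k_n (V_GS − V_th)², so V_GS − V_th = √(2 I_D / k_n) = √(2 × 0.504 / 0.33) = 1.75 V.
V_GS = 1.2 + 1.75 = 2.95 V.

V_GS = 2.95 V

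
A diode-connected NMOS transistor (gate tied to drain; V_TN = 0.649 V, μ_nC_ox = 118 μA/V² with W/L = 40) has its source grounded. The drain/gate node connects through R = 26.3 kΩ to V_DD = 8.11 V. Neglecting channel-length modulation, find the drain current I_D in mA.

With gate tied to drain, V_GS = V_DS ≥ V_GS − V_TN, so the device is in saturation.
k_n = μ_nC_ox · (W/L) = 4.72 mA/V².
KCL at the drain: ½ k_n (V_GS − V_TN)² = (V_DD − V_GS)/R.
Let x = V_GS − 0.649. Then 62.1 x² + x − 7.461 = 0, giving x = 0.339 V (positive root), so V_GS = 0.988 V.
I_D = (V_DD − V_GS)/R = (8.11 − 0.988) / 26.3 = 0.271 mA.

I_D = 0.271 mA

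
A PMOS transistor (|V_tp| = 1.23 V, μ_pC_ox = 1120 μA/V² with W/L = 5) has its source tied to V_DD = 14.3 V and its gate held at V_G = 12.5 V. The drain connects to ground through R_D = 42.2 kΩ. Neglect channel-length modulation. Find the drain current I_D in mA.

I_D = 0.336 mA

V_SG = V_DD − V_G = 14.3 − 12.5 = 1.8 V, so V_ov = 1.8 − 1.23 = 0.57 V.
k_p = μ_pC_ox · (W/L) = 5.6 mA/V².
Assume saturation: I_D = ½ k_p V_ov² = 0.5 × 5.6 × 0.57² = 0.91 mA, giving V_SD = V_DD − I_D R_D = 14.3 − 0.91 × 42.2 = -24.1 V.
But -24.1 V < V_ov = 0.57 V, so the device is actually in triode.
In triode I_D = k_p[V_ov V_SD − ½ V_SD²] and I_D = (V_DD − V_SD)/R_D. Equating: 118 V_SD² − 135.7 V_SD + 14.3 = 0, giving V_SD = 0.117 V (the root below V_ov).
I_D = (14.3 − 0.117) / 42.2 = 0.336 mA.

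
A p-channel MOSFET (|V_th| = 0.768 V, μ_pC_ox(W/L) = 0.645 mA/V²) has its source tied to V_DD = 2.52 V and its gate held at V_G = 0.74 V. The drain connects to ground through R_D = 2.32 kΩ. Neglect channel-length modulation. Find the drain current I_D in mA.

V_SG = V_DD − V_G = 2.52 − 0.74 = 1.78 V, so V_ov = 1.78 − 0.768 = 1.01 V.
Assume saturation: I_D = ½ k_p V_ov² = 0.5 × 0.645 × 1.01² = 0.33 mA, giving V_SD = V_DD − I_D R_D = 2.52 − 0.33 × 2.32 = 1.75 V.
V_SD = 1.75 V ≥ V_ov = 1.01 V, confirming saturation.

I_D = 0.330 mA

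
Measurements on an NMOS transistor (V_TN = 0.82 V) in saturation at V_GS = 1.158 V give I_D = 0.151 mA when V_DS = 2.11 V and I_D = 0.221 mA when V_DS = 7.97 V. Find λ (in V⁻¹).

With V_GS fixed, I_D ∝ (1 + λ V_DS) in saturation, so I_D2/I_D1 = (1 + λ V_DS2)/(1 + λ V_DS1).
0.221/0.151 = 1.464 = (1 + 7.97 λ)/(1 + 2.11 λ).
Solving: λ (I_D1 V_DS2 − I_D2 V_DS1) = I_D2 − I_D1, so λ = (0.221 − 0.151) / (0.151 × 7.97 − 0.221 × 2.11) = 0.07 / 0.737 = 0.095 V⁻¹.

λ = 0.0950 V⁻¹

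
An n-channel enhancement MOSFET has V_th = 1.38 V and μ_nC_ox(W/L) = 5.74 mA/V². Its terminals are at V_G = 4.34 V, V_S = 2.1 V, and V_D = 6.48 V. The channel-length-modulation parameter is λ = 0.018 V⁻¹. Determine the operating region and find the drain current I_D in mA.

V_GS = V_G − V_S = 4.34 − 2.1 = 2.24 V; V_DS = V_D − V_S = 6.48 − 2.1 = 4.38 V.
V_ov = V_GS − V_th = 2.24 − 1.38 = 0.86 V.
Since V_DS = 4.38 V ≥ V_ov = 0.86 V, the device is in saturation.
I_D = ½ k_n V_ov² (1 + λ V_DS) = 0.5 × 5.74 × 0.86² × (1 + 0.018 × 4.38) = 2.29 mA.

Saturation; I_D = 2.29 mA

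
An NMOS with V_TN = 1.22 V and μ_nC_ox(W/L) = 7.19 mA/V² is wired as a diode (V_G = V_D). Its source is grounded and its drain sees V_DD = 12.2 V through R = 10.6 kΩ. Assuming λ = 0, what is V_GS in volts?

With gate tied to drain, V_GS = V_DS ≥ V_GS − V_TN, so the device is in saturation.
KCL at the drain: ½ k_n (V_GS − V_TN)² = (V_DD − V_GS)/R.
Let x = V_GS − 1.22. Then 38.1 x² + x − 10.98 = 0, giving x = 0.524 V (positive root), so V_GS = 1.74 V.
I_D = (V_DD − V_GS)/R = (12.2 − 1.74) / 10.6 = 0.986 mA.

V_GS = 1.74 V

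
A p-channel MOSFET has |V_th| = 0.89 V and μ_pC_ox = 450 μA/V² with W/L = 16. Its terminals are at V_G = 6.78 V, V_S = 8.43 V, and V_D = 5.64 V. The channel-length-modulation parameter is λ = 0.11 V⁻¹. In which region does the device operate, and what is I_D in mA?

Saturation; I_D = 2.72 mA

V_SG = V_S − V_G = 8.43 − 6.78 = 1.65 V; V_SD = V_S − V_D = 8.43 − 5.64 = 2.79 V.
k_p = μ_pC_ox · (W/L) = 7.2 mA/V².
V_ov = V_SG − |V_th| = 1.65 − 0.89 = 0.76 V.
Since V_SD = 2.79 V ≥ V_ov = 0.76 V, the device is in saturation.
I_D = ½ k_p V_ov² (1 + λ V_SD) = 0.5 × 7.2 × 0.76² × (1 + 0.11 × 2.79) = 2.72 mA.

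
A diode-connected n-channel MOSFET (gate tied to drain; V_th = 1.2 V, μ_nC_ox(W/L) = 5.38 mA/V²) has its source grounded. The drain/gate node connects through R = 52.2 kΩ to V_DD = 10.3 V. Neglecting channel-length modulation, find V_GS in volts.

V_GS = 1.45 V

With gate tied to drain, V_GS = V_DS ≥ V_GS − V_th, so the device is in saturation.
KCL at the drain: ½ k_n (V_GS − V_th)² = (V_DD − V_GS)/R.
Let x = V_GS − 1.2. Then 140 x² + x − 9.1 = 0, giving x = 0.251 V (positive root), so V_GS = 1.45 V.
I_D = (V_DD − V_GS)/R = (10.3 − 1.45) / 52.2 = 0.17 mA.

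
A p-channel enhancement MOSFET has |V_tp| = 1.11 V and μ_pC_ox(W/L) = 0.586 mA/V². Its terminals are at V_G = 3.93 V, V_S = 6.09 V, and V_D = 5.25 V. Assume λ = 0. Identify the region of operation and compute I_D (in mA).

Triode; I_D = 0.310 mA

V_SG = V_S − V_G = 6.09 − 3.93 = 2.16 V; V_SD = V_S − V_D = 6.09 − 5.25 = 0.84 V.
V_ov = V_SG − |V_tp| = 2.16 − 1.11 = 1.05 V.
Since V_SD = 0.84 V < V_ov = 1.05 V, the device is in the triode region.
I_D = k_p [V_ov · V_SD − ½ V_SD²] = 0.586 × [1.05 × 0.84 − 0.5 × 0.84²] = 0.31 mA.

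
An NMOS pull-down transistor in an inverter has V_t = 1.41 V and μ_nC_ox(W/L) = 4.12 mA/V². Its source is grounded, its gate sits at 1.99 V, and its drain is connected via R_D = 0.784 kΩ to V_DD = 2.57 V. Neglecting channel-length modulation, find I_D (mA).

I_D = 0.693 mA

V_GS = V_G = 1.99 V, so V_ov = 1.99 − 1.41 = 0.58 V.
Assume saturation: I_D = ½ k_n V_ov² = 0.5 × 4.12 × 0.58² = 0.693 mA, giving V_DS = V_DD − I_D R_D = 2.57 − 0.693 × 0.784 = 2.03 V.
V_DS = 2.03 V ≥ V_ov = 0.58 V, confirming saturation.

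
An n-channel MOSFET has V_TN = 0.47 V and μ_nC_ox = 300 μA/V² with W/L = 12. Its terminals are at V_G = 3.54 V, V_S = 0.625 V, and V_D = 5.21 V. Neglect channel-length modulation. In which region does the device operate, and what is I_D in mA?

Saturation; I_D = 10.8 mA

V_GS = V_G − V_S = 3.54 − 0.625 = 2.92 V; V_DS = V_D − V_S = 5.21 − 0.625 = 4.58 V.
k_n = μ_nC_ox · (W/L) = 3.6 mA/V².
V_ov = V_GS − V_TN = 2.92 − 0.47 = 2.45 V.
Since V_DS = 4.58 V ≥ V_ov = 2.45 V, the device is in saturation.
I_D = ½ k_n V_ov² = 0.5 × 3.6 × 2.45² = 10.8 mA.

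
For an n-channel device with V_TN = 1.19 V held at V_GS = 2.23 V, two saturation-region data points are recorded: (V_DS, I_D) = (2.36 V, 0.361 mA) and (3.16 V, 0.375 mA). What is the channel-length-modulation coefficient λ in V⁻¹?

λ = 0.0547 V⁻¹

With V_GS fixed, I_D ∝ (1 + λ V_DS) in saturation, so I_D2/I_D1 = (1 + λ V_DS2)/(1 + λ V_DS1).
0.375/0.361 = 1.039 = (1 + 3.16 λ)/(1 + 2.36 λ).
Solving: λ (I_D1 V_DS2 − I_D2 V_DS1) = I_D2 − I_D1, so λ = (0.375 − 0.361) / (0.361 × 3.16 − 0.375 × 2.36) = 0.014 / 0.256 = 0.0547 V⁻¹.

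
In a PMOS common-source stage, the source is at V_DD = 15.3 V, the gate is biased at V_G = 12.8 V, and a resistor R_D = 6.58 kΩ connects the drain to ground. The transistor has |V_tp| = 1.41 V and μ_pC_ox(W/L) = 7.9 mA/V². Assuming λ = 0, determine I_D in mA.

I_D = 2.28 mA

V_SG = V_DD − V_G = 15.3 − 12.8 = 2.5 V, so V_ov = 2.5 − 1.41 = 1.09 V.
Assume saturation: I_D = ½ k_p V_ov² = 0.5 × 7.9 × 1.09² = 4.69 mA, giving V_SD = V_DD − I_D R_D = 15.3 − 4.69 × 6.58 = -15.6 V.
But -15.6 V < V_ov = 1.09 V, so the device is actually in triode.
In triode I_D = k_p[V_ov V_SD − ½ V_SD²] and I_D = (V_DD − V_SD)/R_D. Equating: 26 V_SD² − 57.66 V_SD + 15.3 = 0, giving V_SD = 0.308 V (the root below V_ov).
I_D = (15.3 − 0.308) / 6.58 = 2.28 mA.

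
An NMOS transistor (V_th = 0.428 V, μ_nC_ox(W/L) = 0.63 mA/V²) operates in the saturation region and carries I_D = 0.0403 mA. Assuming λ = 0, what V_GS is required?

In saturation I_D = ½ k_n (V_GS − V_th)², so V_GS − V_th = √(2 I_D / k_n) = √(2 × 0.0403 / 0.63) = 0.358 V.
V_GS = 0.428 + 0.358 = 0.786 V.

V_GS = 0.786 V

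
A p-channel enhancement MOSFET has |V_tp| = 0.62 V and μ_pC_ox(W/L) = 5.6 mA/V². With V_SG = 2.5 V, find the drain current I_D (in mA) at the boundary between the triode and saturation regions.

I_D = 9.90 mA

At the boundary V_SD = V_ov = V_SG − |V_tp| = 2.5 − 0.62 = 1.88 V.
I_D = ½ k_p V_ov² = 0.5 × 5.6 × 1.88² = 9.9 mA.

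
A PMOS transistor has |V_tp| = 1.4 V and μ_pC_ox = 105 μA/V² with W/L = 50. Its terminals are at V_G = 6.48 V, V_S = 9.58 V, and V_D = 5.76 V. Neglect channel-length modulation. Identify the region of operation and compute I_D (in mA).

V_SG = V_S − V_G = 9.58 − 6.48 = 3.1 V; V_SD = V_S − V_D = 9.58 − 5.76 = 3.82 V.
k_p = μ_pC_ox · (W/L) = 5.25 mA/V².
V_ov = V_SG − |V_tp| = 3.1 − 1.4 = 1.7 V.
Since V_SD = 3.82 V ≥ V_ov = 1.7 V, the device is in saturation.
I_D = ½ k_p V_ov² = 0.5 × 5.25 × 1.7² = 7.59 mA.

Saturation; I_D = 7.59 mA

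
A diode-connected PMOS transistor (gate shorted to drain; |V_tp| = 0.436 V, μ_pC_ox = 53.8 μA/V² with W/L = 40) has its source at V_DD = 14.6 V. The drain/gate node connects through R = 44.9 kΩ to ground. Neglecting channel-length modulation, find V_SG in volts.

With gate tied to drain, V_SG = V_SD ≥ V_SG − |V_tp|, so the device is in saturation.
k_p = μ_pC_ox · (W/L) = 2.152 mA/V².
KCL at the drain: ½ k_p (V_SG − |V_tp|)² = (V_DD − V_SG)/R.
Let x = V_SG − 0.436. Then 48.3 x² + x − 14.16 = 0, giving x = 0.531 V (positive root), so V_SG = 0.967 V.
I_D = (V_DD − V_SG)/R = (14.6 − 0.967) / 44.9 = 0.304 mA.

V_SG = 0.967 V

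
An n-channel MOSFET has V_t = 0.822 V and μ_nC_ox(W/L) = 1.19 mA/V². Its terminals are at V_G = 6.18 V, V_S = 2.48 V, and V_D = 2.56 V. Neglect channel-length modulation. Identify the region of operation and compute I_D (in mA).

Triode; I_D = 0.270 mA

V_GS = V_G − V_S = 6.18 − 2.48 = 3.7 V; V_DS = V_D − V_S = 2.56 − 2.48 = 0.08 V.
V_ov = V_GS − V_t = 3.7 − 0.822 = 2.88 V.
Since V_DS = 0.08 V < V_ov = 2.88 V, the device is in the triode region.
I_D = k_n [V_ov · V_DS − ½ V_DS²] = 1.19 × [2.88 × 0.08 − 0.5 × 0.08²] = 0.27 mA.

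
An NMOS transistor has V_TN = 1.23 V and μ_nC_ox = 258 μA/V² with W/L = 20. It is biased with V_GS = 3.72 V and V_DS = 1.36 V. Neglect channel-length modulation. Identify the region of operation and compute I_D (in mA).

k_n = μ_nC_ox · (W/L) = 5.16 mA/V².
V_ov = V_GS − V_TN = 3.72 − 1.23 = 2.49 V.
Since V_DS = 1.36 V < V_ov = 2.49 V, the device is in the triode region.
I_D = k_n [V_ov · V_DS − ½ V_DS²] = 5.16 × [2.49 × 1.36 − 0.5 × 1.36²] = 12.7 mA.

Triode; I_D = 12.7 mA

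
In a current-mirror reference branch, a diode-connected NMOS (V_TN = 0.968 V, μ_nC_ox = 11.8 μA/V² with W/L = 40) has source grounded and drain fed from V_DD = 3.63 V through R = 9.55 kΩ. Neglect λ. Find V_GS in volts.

V_GS = 1.86 V

With gate tied to drain, V_GS = V_DS ≥ V_GS − V_TN, so the device is in saturation.
k_n = μ_nC_ox · (W/L) = 0.472 mA/V².
KCL at the drain: ½ k_n (V_GS − V_TN)² = (V_DD − V_GS)/R.
Let x = V_GS − 0.968. Then 2.25 x² + x − 2.662 = 0, giving x = 0.887 V (positive root), so V_GS = 1.86 V.
I_D = (V_DD − V_GS)/R = (3.63 − 1.86) / 9.55 = 0.186 mA.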